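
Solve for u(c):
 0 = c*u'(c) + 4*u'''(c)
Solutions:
 u(c) = C1 + Integral(C2*airyai(-2^(1/3)*c/2) + C3*airybi(-2^(1/3)*c/2), c)


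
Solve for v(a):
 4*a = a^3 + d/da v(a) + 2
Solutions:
 v(a) = C1 - a^4/4 + 2*a^2 - 2*a


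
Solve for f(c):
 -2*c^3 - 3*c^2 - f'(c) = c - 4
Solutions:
 f(c) = C1 - c^4/2 - c^3 - c^2/2 + 4*c


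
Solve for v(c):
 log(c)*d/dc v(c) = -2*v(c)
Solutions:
 v(c) = C1*exp(-2*li(c))


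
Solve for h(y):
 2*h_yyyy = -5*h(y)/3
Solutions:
 h(y) = (C1*sin(10^(1/4)*3^(3/4)*y/6) + C2*cos(10^(1/4)*3^(3/4)*y/6))*exp(-10^(1/4)*3^(3/4)*y/6) + (C3*sin(10^(1/4)*3^(3/4)*y/6) + C4*cos(10^(1/4)*3^(3/4)*y/6))*exp(10^(1/4)*3^(3/4)*y/6)


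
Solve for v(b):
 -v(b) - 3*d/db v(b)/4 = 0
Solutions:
 v(b) = C1*exp(-4*b/3)


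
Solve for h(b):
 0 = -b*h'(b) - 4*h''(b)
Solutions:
 h(b) = C1 + C2*erf(sqrt(2)*b/4)


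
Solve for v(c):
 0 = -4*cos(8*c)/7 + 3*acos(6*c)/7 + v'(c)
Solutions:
 v(c) = C1 - 3*c*acos(6*c)/7 + sqrt(1 - 36*c^2)/14 + sin(8*c)/14


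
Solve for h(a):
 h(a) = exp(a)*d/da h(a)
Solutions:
 h(a) = C1*exp(-exp(-a))


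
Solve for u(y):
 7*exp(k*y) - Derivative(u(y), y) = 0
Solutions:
 u(y) = C1 + 7*exp(k*y)/k


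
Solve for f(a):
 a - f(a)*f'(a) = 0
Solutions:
 f(a) = -sqrt(C1 + a^2)
 f(a) = sqrt(C1 + a^2)


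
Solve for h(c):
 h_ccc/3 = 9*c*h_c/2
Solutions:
 h(c) = C1 + Integral(C2*airyai(3*2^(2/3)*c/2) + C3*airybi(3*2^(2/3)*c/2), c)


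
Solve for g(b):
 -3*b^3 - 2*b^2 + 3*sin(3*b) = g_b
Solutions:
 g(b) = C1 - 3*b^4/4 - 2*b^3/3 - cos(3*b)


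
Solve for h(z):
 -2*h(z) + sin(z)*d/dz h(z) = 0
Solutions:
 h(z) = C1*(cos(z) - 1)/(cos(z) + 1)


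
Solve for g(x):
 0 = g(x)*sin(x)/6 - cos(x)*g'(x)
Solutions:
 g(x) = C1/cos(x)^(1/6)


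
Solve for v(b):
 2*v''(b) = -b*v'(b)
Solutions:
 v(b) = C1 + C2*erf(b/2)


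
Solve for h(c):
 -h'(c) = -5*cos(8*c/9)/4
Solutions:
 h(c) = C1 + 45*sin(8*c/9)/32


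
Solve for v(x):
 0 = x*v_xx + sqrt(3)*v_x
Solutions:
 v(x) = C1 + C2*x^(1 - sqrt(3))


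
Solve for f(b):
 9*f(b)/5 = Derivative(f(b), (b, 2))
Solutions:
 f(b) = C1*exp(-3*sqrt(5)*b/5) + C2*exp(3*sqrt(5)*b/5)


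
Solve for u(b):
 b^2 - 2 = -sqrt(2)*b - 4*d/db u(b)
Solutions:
 u(b) = C1 - b^3/12 - sqrt(2)*b^2/8 + b/2


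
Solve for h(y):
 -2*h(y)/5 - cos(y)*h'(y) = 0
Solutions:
 h(y) = C1*(sin(y) - 1)^(1/5)/(sin(y) + 1)^(1/5)


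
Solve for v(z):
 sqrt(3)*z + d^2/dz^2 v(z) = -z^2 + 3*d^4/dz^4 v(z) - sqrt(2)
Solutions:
 v(z) = C1 + C2*z + C3*exp(-sqrt(3)*z/3) + C4*exp(sqrt(3)*z/3) - z^4/12 - sqrt(3)*z^3/6 + z^2*(-3 - sqrt(2)/2)


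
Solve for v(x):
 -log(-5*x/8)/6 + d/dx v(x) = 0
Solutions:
 v(x) = C1 + x*log(-x)/6 + x*(-3*log(2) - 1 + log(5))/6


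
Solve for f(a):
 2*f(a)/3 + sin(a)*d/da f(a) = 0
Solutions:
 f(a) = C1*(cos(a) + 1)^(1/3)/(cos(a) - 1)^(1/3)


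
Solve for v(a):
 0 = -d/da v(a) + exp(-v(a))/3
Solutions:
 v(a) = log(C1 + a/3)


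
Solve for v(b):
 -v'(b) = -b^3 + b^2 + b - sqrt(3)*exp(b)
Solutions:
 v(b) = C1 + b^4/4 - b^3/3 - b^2/2 + sqrt(3)*exp(b)


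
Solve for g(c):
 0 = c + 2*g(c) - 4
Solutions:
 g(c) = 2 - c/2


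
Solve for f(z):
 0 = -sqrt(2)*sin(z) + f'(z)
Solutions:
 f(z) = C1 - sqrt(2)*cos(z)


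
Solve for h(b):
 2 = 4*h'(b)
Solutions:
 h(b) = C1 + b/2


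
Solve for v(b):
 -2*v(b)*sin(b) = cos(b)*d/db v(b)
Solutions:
 v(b) = C1*cos(b)^2


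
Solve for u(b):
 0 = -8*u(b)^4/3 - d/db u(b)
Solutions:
 u(b) = (-1 - sqrt(3)*I)*(1/(C1 + 8*b))^(1/3)/2
 u(b) = (-1 + sqrt(3)*I)*(1/(C1 + 8*b))^(1/3)/2
 u(b) = (1/(C1 + 8*b))^(1/3)


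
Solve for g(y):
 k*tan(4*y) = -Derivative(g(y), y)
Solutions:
 g(y) = C1 + k*log(cos(4*y))/4


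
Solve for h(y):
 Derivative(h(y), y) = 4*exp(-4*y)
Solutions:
 h(y) = C1 - exp(-4*y)


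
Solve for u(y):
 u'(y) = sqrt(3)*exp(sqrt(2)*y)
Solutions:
 u(y) = C1 + sqrt(6)*exp(sqrt(2)*y)/2


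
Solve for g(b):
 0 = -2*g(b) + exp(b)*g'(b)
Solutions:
 g(b) = C1*exp(-2*exp(-b))


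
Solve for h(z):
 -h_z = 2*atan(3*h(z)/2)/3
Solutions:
 Integral(1/atan(3*_y/2), (_y, h(z))) = C1 - 2*z/3


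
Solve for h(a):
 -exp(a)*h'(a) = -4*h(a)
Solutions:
 h(a) = C1*exp(-4*exp(-a))


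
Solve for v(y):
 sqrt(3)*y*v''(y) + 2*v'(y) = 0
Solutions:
 v(y) = C1 + C2*y^(1 - 2*sqrt(3)/3)


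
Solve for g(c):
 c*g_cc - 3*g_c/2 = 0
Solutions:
 g(c) = C1 + C2*c^(5/2)


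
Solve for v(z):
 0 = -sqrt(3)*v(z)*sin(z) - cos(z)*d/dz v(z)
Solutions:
 v(z) = C1*cos(z)^(sqrt(3))


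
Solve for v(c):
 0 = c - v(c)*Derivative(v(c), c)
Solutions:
 v(c) = -sqrt(C1 + c^2)
 v(c) = sqrt(C1 + c^2)


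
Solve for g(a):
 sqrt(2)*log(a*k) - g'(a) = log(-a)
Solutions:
 g(a) = C1 + a*(sqrt(2)*log(-k) - sqrt(2) + 1) - a*(1 - sqrt(2))*log(-a)


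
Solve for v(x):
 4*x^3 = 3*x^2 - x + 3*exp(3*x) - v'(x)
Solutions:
 v(x) = C1 - x^4 + x^3 - x^2/2 + exp(3*x)


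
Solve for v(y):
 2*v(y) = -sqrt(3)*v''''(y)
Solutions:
 v(y) = (C1*sin(2^(3/4)*3^(7/8)*y/6) + C2*cos(2^(3/4)*3^(7/8)*y/6))*exp(-2^(3/4)*3^(7/8)*y/6) + (C3*sin(2^(3/4)*3^(7/8)*y/6) + C4*cos(2^(3/4)*3^(7/8)*y/6))*exp(2^(3/4)*3^(7/8)*y/6)


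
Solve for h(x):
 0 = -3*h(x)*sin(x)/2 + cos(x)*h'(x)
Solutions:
 h(x) = C1/cos(x)^(3/2)


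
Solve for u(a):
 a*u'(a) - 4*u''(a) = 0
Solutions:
 u(a) = C1 + C2*erfi(sqrt(2)*a/4)


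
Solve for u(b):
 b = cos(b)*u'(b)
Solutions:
 u(b) = C1 + Integral(b/cos(b), b)


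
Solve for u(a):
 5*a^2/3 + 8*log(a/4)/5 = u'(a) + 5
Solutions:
 u(a) = C1 + 5*a^3/9 + 8*a*log(a)/5 - 33*a/5 - 16*a*log(2)/5


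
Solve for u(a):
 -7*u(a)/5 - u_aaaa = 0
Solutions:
 u(a) = (C1*sin(sqrt(2)*5^(3/4)*7^(1/4)*a/10) + C2*cos(sqrt(2)*5^(3/4)*7^(1/4)*a/10))*exp(-sqrt(2)*5^(3/4)*7^(1/4)*a/10) + (C3*sin(sqrt(2)*5^(3/4)*7^(1/4)*a/10) + C4*cos(sqrt(2)*5^(3/4)*7^(1/4)*a/10))*exp(sqrt(2)*5^(3/4)*7^(1/4)*a/10)


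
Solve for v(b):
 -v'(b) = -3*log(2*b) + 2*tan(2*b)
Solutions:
 v(b) = C1 + 3*b*log(b) - 3*b + 3*b*log(2) + log(cos(2*b))


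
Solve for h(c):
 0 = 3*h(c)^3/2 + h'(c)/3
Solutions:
 h(c) = -sqrt(-1/(C1 - 9*c))
 h(c) = sqrt(-1/(C1 - 9*c))


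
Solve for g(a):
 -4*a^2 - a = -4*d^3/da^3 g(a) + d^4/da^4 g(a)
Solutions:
 g(a) = C1 + C2*a + C3*a^2 + C4*exp(4*a) + a^5/60 + a^4/32 + a^3/32


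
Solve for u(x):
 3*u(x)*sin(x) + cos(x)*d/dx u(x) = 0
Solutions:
 u(x) = C1*cos(x)^3


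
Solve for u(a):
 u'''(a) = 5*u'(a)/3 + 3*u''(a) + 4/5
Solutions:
 u(a) = C1 + C2*exp(a*(9 - sqrt(141))/6) + C3*exp(a*(9 + sqrt(141))/6) - 12*a/25


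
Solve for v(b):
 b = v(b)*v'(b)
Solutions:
 v(b) = -sqrt(C1 + b^2)
 v(b) = sqrt(C1 + b^2)


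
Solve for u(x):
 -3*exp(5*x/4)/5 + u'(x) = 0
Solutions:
 u(x) = C1 + 12*exp(5*x/4)/25


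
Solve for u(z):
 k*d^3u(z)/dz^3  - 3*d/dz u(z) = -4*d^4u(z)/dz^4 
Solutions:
 u(z) = C1 + C2*exp(-z*(k^2/(k^3 + sqrt(-k^6 + (k^3 - 648)^2) - 648)^(1/3) + k + (k^3 + sqrt(-k^6 + (k^3 - 648)^2) - 648)^(1/3))/12) + C3*exp(z*(-4*k^2/((-1 + sqrt(3)*I)*(k^3 + sqrt(-k^6 + (k^3 - 648)^2) - 648)^(1/3)) - 2*k + (k^3 + sqrt(-k^6 + (k^3 - 648)^2) - 648)^(1/3) - sqrt(3)*I*(k^3 + sqrt(-k^6 + (k^3 - 648)^2) - 648)^(1/3))/24) + C4*exp(z*(4*k^2/((1 + sqrt(3)*I)*(k^3 + sqrt(-k^6 + (k^3 - 648)^2) - 648)^(1/3)) - 2*k + (k^3 + sqrt(-k^6 + (k^3 - 648)^2) - 648)^(1/3) + sqrt(3)*I*(k^3 + sqrt(-k^6 + (k^3 - 648)^2) - 648)^(1/3))/24)


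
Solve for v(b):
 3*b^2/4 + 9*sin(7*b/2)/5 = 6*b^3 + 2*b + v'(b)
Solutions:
 v(b) = C1 - 3*b^4/2 + b^3/4 - b^2 - 18*cos(7*b/2)/35


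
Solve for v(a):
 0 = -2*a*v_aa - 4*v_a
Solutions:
 v(a) = C1 + C2/a


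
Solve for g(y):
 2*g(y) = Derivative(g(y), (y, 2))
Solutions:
 g(y) = C1*exp(-sqrt(2)*y) + C2*exp(sqrt(2)*y)


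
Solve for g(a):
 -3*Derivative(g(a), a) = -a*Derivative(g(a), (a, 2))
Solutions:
 g(a) = C1 + C2*a^4


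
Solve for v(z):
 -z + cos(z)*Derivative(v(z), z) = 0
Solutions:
 v(z) = C1 + Integral(z/cos(z), z)


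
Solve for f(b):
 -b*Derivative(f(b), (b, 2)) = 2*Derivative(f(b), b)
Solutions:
 f(b) = C1 + C2/b


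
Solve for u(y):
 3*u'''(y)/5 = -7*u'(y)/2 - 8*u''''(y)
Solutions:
 u(y) = C1 + C2*exp(y*(-2 + (20*sqrt(490070) + 14001)^(-1/3) + (20*sqrt(490070) + 14001)^(1/3))/80)*sin(sqrt(3)*y*(-(20*sqrt(490070) + 14001)^(1/3) + (20*sqrt(490070) + 14001)^(-1/3))/80) + C3*exp(y*(-2 + (20*sqrt(490070) + 14001)^(-1/3) + (20*sqrt(490070) + 14001)^(1/3))/80)*cos(sqrt(3)*y*(-(20*sqrt(490070) + 14001)^(1/3) + (20*sqrt(490070) + 14001)^(-1/3))/80) + C4*exp(-y*((20*sqrt(490070) + 14001)^(-1/3) + 1 + (20*sqrt(490070) + 14001)^(1/3))/40)


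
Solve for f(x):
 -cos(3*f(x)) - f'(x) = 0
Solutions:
 f(x) = -asin((C1 + exp(6*x))/(C1 - exp(6*x)))/3 + pi/3
 f(x) = asin((C1 + exp(6*x))/(C1 - exp(6*x)))/3


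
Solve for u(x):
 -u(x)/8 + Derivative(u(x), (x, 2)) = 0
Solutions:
 u(x) = C1*exp(-sqrt(2)*x/4) + C2*exp(sqrt(2)*x/4)


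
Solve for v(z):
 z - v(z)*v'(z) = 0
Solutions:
 v(z) = -sqrt(C1 + z^2)
 v(z) = sqrt(C1 + z^2)


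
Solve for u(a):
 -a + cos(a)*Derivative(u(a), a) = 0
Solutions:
 u(a) = C1 + Integral(a/cos(a), a)


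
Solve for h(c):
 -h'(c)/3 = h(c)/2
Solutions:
 h(c) = C1*exp(-3*c/2)


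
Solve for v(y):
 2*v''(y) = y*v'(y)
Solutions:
 v(y) = C1 + C2*erfi(y/2)


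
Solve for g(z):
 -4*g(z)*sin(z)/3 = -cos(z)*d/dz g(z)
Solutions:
 g(z) = C1/cos(z)^(4/3)


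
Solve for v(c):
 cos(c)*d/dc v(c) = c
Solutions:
 v(c) = C1 + Integral(c/cos(c), c)


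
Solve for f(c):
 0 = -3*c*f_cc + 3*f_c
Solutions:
 f(c) = C1 + C2*c^2


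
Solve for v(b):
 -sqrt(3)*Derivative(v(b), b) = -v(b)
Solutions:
 v(b) = C1*exp(sqrt(3)*b/3)


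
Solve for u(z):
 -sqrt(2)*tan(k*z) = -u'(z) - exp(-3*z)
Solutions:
 u(z) = C1 - Piecewise((-exp(-3*z)/3 - sqrt(2)*log(tan(k*z)^2 + 1)/(2*k), Ne(k, 0)), (-exp(-3*z)/3, True))


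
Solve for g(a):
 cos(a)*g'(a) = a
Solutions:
 g(a) = C1 + Integral(a/cos(a), a)


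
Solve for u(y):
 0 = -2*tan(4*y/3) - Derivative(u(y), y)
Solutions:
 u(y) = C1 + 3*log(cos(4*y/3))/2


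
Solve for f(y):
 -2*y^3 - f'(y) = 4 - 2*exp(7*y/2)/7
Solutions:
 f(y) = C1 - y^4/2 - 4*y + 4*exp(7*y/2)/49


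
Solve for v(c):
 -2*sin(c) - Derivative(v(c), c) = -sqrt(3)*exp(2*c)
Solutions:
 v(c) = C1 + sqrt(3)*exp(2*c)/2 + 2*cos(c)


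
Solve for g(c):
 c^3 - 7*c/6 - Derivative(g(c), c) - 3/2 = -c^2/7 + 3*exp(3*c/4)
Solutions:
 g(c) = C1 + c^4/4 + c^3/21 - 7*c^2/12 - 3*c/2 - 4*exp(3*c/4)


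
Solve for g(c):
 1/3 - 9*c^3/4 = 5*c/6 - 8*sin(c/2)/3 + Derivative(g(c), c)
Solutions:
 g(c) = C1 - 9*c^4/16 - 5*c^2/12 + c/3 - 16*cos(c/2)/3


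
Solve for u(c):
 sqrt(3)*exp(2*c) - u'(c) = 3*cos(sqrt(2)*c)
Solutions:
 u(c) = C1 + sqrt(3)*exp(2*c)/2 - 3*sqrt(2)*sin(sqrt(2)*c)/2


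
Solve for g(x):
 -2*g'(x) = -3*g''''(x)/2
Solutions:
 g(x) = C1 + C4*exp(6^(2/3)*x/3) + (C2*sin(2^(2/3)*3^(1/6)*x/2) + C3*cos(2^(2/3)*3^(1/6)*x/2))*exp(-6^(2/3)*x/6)


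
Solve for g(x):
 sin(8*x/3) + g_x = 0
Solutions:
 g(x) = C1 + 3*cos(8*x/3)/8


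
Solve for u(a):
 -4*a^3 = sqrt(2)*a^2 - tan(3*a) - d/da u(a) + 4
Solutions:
 u(a) = C1 + a^4 + sqrt(2)*a^3/3 + 4*a + log(cos(3*a))/3


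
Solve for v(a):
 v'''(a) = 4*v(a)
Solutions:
 v(a) = C3*exp(2^(2/3)*a) + (C1*sin(2^(2/3)*sqrt(3)*a/2) + C2*cos(2^(2/3)*sqrt(3)*a/2))*exp(-2^(2/3)*a/2)


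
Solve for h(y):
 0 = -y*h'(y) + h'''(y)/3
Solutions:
 h(y) = C1 + Integral(C2*airyai(3^(1/3)*y) + C3*airybi(3^(1/3)*y), y)


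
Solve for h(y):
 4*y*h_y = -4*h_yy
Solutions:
 h(y) = C1 + C2*erf(sqrt(2)*y/2)


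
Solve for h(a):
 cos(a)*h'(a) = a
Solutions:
 h(a) = C1 + Integral(a/cos(a), a)


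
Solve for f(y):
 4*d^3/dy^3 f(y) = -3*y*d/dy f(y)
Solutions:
 f(y) = C1 + Integral(C2*airyai(-6^(1/3)*y/2) + C3*airybi(-6^(1/3)*y/2), y)


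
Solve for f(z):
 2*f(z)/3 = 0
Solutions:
 f(z) = 0


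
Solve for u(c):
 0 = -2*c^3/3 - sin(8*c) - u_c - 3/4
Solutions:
 u(c) = C1 - c^4/6 - 3*c/4 + cos(8*c)/8


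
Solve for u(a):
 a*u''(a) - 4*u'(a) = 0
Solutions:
 u(a) = C1 + C2*a^5


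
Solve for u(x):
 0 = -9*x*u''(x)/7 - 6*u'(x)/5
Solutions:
 u(x) = C1 + C2*x^(1/15)


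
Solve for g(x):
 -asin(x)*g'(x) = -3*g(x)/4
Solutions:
 g(x) = C1*exp(3*Integral(1/asin(x), x)/4)


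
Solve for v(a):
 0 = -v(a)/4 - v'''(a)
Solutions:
 v(a) = C3*exp(-2^(1/3)*a/2) + (C1*sin(2^(1/3)*sqrt(3)*a/4) + C2*cos(2^(1/3)*sqrt(3)*a/4))*exp(2^(1/3)*a/4)


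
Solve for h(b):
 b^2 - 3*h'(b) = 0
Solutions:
 h(b) = C1 + b^3/9


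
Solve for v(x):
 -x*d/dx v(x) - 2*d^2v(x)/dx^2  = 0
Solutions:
 v(x) = C1 + C2*erf(x/2)


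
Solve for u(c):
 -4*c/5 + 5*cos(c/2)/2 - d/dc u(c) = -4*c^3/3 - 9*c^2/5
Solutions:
 u(c) = C1 + c^4/3 + 3*c^3/5 - 2*c^2/5 + 5*sin(c/2)


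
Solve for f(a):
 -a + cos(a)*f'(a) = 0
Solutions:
 f(a) = C1 + Integral(a/cos(a), a)


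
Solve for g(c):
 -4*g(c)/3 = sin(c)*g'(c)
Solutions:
 g(c) = C1*(cos(c) + 1)^(2/3)/(cos(c) - 1)^(2/3)


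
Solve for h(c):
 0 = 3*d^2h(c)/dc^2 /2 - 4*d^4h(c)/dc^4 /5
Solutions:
 h(c) = C1 + C2*c + C3*exp(-sqrt(30)*c/4) + C4*exp(sqrt(30)*c/4)


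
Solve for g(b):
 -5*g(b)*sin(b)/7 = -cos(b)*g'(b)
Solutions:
 g(b) = C1/cos(b)^(5/7)


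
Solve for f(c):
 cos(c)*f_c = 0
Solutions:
 f(c) = C1


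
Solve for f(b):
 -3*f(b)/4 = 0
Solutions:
 f(b) = 0


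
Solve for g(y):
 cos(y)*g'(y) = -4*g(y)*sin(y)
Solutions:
 g(y) = C1*cos(y)^4


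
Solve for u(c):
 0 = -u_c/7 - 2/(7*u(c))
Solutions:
 u(c) = -sqrt(C1 - 4*c)
 u(c) = sqrt(C1 - 4*c)


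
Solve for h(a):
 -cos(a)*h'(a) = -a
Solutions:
 h(a) = C1 + Integral(a/cos(a), a)


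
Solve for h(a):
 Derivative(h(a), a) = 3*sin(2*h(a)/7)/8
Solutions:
 -3*a/8 + 7*log(cos(2*h(a)/7) - 1)/4 - 7*log(cos(2*h(a)/7) + 1)/4 = C1


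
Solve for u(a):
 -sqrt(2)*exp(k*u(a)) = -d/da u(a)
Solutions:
 u(a) = Piecewise((log(-1/(C1*k + sqrt(2)*a*k))/k, Ne(k, 0)), (nan, True))
 u(a) = Piecewise((C1 + sqrt(2)*a, Eq(k, 0)), (nan, True))


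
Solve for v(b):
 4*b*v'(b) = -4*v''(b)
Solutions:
 v(b) = C1 + C2*erf(sqrt(2)*b/2)


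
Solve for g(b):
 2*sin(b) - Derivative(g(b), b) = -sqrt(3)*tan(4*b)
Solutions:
 g(b) = C1 - sqrt(3)*log(cos(4*b))/4 - 2*cos(b)


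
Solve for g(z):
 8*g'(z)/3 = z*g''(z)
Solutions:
 g(z) = C1 + C2*z^(11/3)


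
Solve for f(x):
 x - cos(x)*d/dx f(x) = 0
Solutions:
 f(x) = C1 + Integral(x/cos(x), x)


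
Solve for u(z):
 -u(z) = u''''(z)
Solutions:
 u(z) = (C1*sin(sqrt(2)*z/2) + C2*cos(sqrt(2)*z/2))*exp(-sqrt(2)*z/2) + (C3*sin(sqrt(2)*z/2) + C4*cos(sqrt(2)*z/2))*exp(sqrt(2)*z/2)


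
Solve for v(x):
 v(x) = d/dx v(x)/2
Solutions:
 v(x) = C1*exp(2*x)


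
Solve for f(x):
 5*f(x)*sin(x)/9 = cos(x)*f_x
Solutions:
 f(x) = C1/cos(x)^(5/9)


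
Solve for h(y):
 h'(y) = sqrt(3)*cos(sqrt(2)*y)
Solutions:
 h(y) = C1 + sqrt(6)*sin(sqrt(2)*y)/2


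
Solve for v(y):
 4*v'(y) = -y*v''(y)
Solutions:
 v(y) = C1 + C2/y^3


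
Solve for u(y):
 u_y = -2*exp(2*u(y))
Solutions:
 u(y) = log(-sqrt(-1/(C1 - 2*y))) - log(2)/2
 u(y) = log(-1/(C1 - 2*y))/2 - log(2)/2


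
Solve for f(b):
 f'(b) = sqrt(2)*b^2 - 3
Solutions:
 f(b) = C1 + sqrt(2)*b^3/3 - 3*b


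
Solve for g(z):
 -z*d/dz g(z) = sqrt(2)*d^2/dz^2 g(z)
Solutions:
 g(z) = C1 + C2*erf(2^(1/4)*z/2)


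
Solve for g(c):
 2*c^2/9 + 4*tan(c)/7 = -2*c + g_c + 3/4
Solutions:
 g(c) = C1 + 2*c^3/27 + c^2 - 3*c/4 - 4*log(cos(c))/7


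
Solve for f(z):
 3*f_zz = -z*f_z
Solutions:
 f(z) = C1 + C2*erf(sqrt(6)*z/6)


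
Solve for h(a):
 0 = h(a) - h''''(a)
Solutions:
 h(a) = C1*exp(-a) + C2*exp(a) + C3*sin(a) + C4*cos(a)


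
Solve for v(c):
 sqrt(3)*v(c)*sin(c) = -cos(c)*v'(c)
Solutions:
 v(c) = C1*cos(c)^(sqrt(3))


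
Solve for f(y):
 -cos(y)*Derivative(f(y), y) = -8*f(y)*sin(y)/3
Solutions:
 f(y) = C1/cos(y)^(8/3)


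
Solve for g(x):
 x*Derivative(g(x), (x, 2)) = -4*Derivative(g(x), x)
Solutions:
 g(x) = C1 + C2/x^3


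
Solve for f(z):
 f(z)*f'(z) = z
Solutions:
 f(z) = -sqrt(C1 + z^2)
 f(z) = sqrt(C1 + z^2)


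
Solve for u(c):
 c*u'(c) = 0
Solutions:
 u(c) = C1


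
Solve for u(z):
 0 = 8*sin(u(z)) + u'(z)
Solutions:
 u(z) = -acos((-C1 - exp(16*z))/(C1 - exp(16*z))) + 2*pi
 u(z) = acos((-C1 - exp(16*z))/(C1 - exp(16*z)))


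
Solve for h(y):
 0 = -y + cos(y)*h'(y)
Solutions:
 h(y) = C1 + Integral(y/cos(y), y)


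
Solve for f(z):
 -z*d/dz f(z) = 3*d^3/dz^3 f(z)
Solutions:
 f(z) = C1 + Integral(C2*airyai(-3^(2/3)*z/3) + C3*airybi(-3^(2/3)*z/3), z)


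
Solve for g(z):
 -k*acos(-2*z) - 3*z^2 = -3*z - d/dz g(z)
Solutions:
 g(z) = C1 + k*(z*acos(-2*z) + sqrt(1 - 4*z^2)/2) + z^3 - 3*z^2/2


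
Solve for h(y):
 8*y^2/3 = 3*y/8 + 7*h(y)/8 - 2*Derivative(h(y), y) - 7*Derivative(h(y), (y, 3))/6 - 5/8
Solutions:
 h(y) = C1*exp(7^(1/3)*y*(-(147 + sqrt(50281))^(1/3) + 16*7^(1/3)/(147 + sqrt(50281))^(1/3))/28)*sin(sqrt(3)*7^(1/3)*y*(16*7^(1/3)/(147 + sqrt(50281))^(1/3) + (147 + sqrt(50281))^(1/3))/28) + C2*exp(7^(1/3)*y*(-(147 + sqrt(50281))^(1/3) + 16*7^(1/3)/(147 + sqrt(50281))^(1/3))/28)*cos(sqrt(3)*7^(1/3)*y*(16*7^(1/3)/(147 + sqrt(50281))^(1/3) + (147 + sqrt(50281))^(1/3))/28) + C3*exp(-7^(1/3)*y*(-(147 + sqrt(50281))^(1/3) + 16*7^(1/3)/(147 + sqrt(50281))^(1/3))/14) + 64*y^2/21 + 1985*y/147 + 32495/1029


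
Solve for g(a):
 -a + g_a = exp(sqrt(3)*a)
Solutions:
 g(a) = C1 + a^2/2 + sqrt(3)*exp(sqrt(3)*a)/3


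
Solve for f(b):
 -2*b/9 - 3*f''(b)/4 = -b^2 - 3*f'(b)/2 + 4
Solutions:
 f(b) = C1 + C2*exp(2*b) - 2*b^3/9 - 7*b^2/27 + 65*b/27


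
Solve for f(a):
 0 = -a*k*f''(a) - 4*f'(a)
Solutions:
 f(a) = C1 + a^(((re(k) - 4)*re(k) + im(k)^2)/(re(k)^2 + im(k)^2))*(C2*sin(4*log(a)*Abs(im(k))/(re(k)^2 + im(k)^2)) + C3*cos(4*log(a)*im(k)/(re(k)^2 + im(k)^2)))


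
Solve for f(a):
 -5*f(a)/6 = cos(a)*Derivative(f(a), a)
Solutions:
 f(a) = C1*(sin(a) - 1)^(5/12)/(sin(a) + 1)^(5/12)


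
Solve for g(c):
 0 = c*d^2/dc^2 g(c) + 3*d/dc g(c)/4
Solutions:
 g(c) = C1 + C2*c^(1/4)


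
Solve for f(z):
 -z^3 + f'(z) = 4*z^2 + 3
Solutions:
 f(z) = C1 + z^4/4 + 4*z^3/3 + 3*z


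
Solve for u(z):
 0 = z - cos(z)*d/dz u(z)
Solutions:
 u(z) = C1 + Integral(z/cos(z), z)


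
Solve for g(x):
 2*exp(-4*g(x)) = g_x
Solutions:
 g(x) = log(-I*(C1 + 8*x)^(1/4))
 g(x) = log(I*(C1 + 8*x)^(1/4))
 g(x) = log(-(C1 + 8*x)^(1/4))
 g(x) = log(C1 + 8*x)/4


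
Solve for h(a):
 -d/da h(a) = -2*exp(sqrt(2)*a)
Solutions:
 h(a) = C1 + sqrt(2)*exp(sqrt(2)*a)


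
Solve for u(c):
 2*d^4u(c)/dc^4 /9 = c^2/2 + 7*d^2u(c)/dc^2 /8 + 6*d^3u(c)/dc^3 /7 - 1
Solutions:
 u(c) = C1 + C2*c + C3*exp(3*c*(18 - sqrt(667))/28) + C4*exp(3*c*(18 + sqrt(667))/28) - c^4/21 + 64*c^3/343 - 18460*c^2/151263


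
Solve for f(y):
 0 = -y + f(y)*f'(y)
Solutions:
 f(y) = -sqrt(C1 + y^2)
 f(y) = sqrt(C1 + y^2)


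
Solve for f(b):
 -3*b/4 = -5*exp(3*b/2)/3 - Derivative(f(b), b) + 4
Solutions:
 f(b) = C1 + 3*b^2/8 + 4*b - 10*exp(3*b/2)/9


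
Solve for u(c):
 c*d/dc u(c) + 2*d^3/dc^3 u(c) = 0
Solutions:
 u(c) = C1 + Integral(C2*airyai(-2^(2/3)*c/2) + C3*airybi(-2^(2/3)*c/2), c)


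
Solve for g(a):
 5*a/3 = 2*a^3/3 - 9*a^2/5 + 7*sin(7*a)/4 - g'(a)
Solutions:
 g(a) = C1 + a^4/6 - 3*a^3/5 - 5*a^2/6 - cos(7*a)/4


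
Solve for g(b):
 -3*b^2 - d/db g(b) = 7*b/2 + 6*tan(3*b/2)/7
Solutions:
 g(b) = C1 - b^3 - 7*b^2/4 + 4*log(cos(3*b/2))/7


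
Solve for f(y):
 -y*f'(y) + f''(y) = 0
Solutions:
 f(y) = C1 + C2*erfi(sqrt(2)*y/2)


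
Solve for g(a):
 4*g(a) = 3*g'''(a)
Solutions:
 g(a) = C3*exp(6^(2/3)*a/3) + (C1*sin(2^(2/3)*3^(1/6)*a/2) + C2*cos(2^(2/3)*3^(1/6)*a/2))*exp(-6^(2/3)*a/6)


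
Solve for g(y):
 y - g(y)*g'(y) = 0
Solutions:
 g(y) = -sqrt(C1 + y^2)
 g(y) = sqrt(C1 + y^2)


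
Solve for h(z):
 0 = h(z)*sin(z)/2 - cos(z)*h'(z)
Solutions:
 h(z) = C1/sqrt(cos(z))


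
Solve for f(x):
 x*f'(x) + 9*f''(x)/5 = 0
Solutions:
 f(x) = C1 + C2*erf(sqrt(10)*x/6)


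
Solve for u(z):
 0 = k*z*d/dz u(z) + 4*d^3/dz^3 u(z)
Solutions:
 u(z) = C1 + Integral(C2*airyai(2^(1/3)*z*(-k)^(1/3)/2) + C3*airybi(2^(1/3)*z*(-k)^(1/3)/2), z)


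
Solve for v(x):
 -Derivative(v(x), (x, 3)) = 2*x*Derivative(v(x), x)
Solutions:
 v(x) = C1 + Integral(C2*airyai(-2^(1/3)*x) + C3*airybi(-2^(1/3)*x), x)


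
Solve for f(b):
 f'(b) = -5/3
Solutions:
 f(b) = C1 - 5*b/3


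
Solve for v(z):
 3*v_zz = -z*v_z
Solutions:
 v(z) = C1 + C2*erf(sqrt(6)*z/6)


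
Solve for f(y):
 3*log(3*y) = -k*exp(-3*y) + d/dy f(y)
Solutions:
 f(y) = C1 - k*exp(-3*y)/3 + 3*y*log(y) + 3*y*(-1 + log(3))


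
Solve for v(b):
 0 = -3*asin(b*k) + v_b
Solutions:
 v(b) = C1 + 3*Piecewise((b*asin(b*k) + sqrt(-b^2*k^2 + 1)/k, Ne(k, 0)), (0, True))


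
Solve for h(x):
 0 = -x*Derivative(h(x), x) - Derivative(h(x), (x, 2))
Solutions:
 h(x) = C1 + C2*erf(sqrt(2)*x/2)


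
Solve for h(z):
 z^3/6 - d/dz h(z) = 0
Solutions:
 h(z) = C1 + z^4/24


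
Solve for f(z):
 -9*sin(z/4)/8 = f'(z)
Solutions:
 f(z) = C1 + 9*cos(z/4)/2


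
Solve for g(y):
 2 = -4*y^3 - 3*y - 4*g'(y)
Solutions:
 g(y) = C1 - y^4/4 - 3*y^2/8 - y/2


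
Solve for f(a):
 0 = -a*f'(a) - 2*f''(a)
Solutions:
 f(a) = C1 + C2*erf(a/2)


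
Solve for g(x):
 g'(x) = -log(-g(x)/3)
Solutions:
 Integral(1/(log(-_y) - log(3)), (_y, g(x))) = C1 - x


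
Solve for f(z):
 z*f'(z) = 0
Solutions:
 f(z) = C1


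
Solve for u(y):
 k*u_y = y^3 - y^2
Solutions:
 u(y) = C1 + y^4/(4*k) - y^3/(3*k)


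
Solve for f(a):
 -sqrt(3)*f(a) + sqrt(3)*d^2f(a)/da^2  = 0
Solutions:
 f(a) = C1*exp(-a) + C2*exp(a)


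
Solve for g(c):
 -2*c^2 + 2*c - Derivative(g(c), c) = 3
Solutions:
 g(c) = C1 - 2*c^3/3 + c^2 - 3*c


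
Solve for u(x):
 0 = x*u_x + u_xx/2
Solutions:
 u(x) = C1 + C2*erf(x)


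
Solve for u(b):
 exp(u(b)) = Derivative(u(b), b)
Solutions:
 u(b) = log(-1/(C1 + b))


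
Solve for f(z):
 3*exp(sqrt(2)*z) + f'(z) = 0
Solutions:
 f(z) = C1 - 3*sqrt(2)*exp(sqrt(2)*z)/2


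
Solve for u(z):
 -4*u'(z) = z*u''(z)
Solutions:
 u(z) = C1 + C2/z^3


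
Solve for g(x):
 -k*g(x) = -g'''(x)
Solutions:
 g(x) = C1*exp(k^(1/3)*x) + C2*exp(k^(1/3)*x*(-1 + sqrt(3)*I)/2) + C3*exp(-k^(1/3)*x*(1 + sqrt(3)*I)/2)


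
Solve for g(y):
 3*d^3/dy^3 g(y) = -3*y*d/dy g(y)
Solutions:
 g(y) = C1 + Integral(C2*airyai(-y) + C3*airybi(-y), y)


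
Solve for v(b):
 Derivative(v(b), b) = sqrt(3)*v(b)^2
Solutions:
 v(b) = -1/(C1 + sqrt(3)*b)


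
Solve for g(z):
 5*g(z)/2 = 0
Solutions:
 g(z) = 0


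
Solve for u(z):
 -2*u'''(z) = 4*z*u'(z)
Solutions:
 u(z) = C1 + Integral(C2*airyai(-2^(1/3)*z) + C3*airybi(-2^(1/3)*z), z)


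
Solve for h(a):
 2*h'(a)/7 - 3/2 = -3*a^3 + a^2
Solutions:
 h(a) = C1 - 21*a^4/8 + 7*a^3/6 + 21*a/4


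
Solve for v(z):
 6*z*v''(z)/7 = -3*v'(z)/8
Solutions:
 v(z) = C1 + C2*z^(9/16)


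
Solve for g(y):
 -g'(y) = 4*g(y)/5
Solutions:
 g(y) = C1*exp(-4*y/5)


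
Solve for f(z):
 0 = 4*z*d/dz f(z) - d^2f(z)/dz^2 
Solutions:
 f(z) = C1 + C2*erfi(sqrt(2)*z)


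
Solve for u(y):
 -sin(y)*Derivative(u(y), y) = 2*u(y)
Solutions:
 u(y) = C1*(cos(y) + 1)/(cos(y) - 1)


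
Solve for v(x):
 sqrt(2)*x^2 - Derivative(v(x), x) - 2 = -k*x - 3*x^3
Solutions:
 v(x) = C1 + k*x^2/2 + 3*x^4/4 + sqrt(2)*x^3/3 - 2*x


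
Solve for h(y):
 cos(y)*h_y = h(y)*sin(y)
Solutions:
 h(y) = C1/cos(y)


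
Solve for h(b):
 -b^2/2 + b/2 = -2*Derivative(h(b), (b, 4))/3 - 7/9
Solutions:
 h(b) = C1 + C2*b + C3*b^2 + C4*b^3 + b^6/480 - b^5/160 - 7*b^4/144


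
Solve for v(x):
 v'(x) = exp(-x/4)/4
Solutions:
 v(x) = C1 - 1/exp(x)^(1/4)


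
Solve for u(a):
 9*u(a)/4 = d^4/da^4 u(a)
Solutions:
 u(a) = C1*exp(-sqrt(6)*a/2) + C2*exp(sqrt(6)*a/2) + C3*sin(sqrt(6)*a/2) + C4*cos(sqrt(6)*a/2)


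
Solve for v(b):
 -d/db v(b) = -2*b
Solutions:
 v(b) = C1 + b^2


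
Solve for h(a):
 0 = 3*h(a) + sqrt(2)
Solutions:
 h(a) = -sqrt(2)/3


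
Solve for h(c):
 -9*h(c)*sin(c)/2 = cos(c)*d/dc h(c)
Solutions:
 h(c) = C1*cos(c)^(9/2)


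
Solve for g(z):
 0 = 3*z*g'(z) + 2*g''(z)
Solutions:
 g(z) = C1 + C2*erf(sqrt(3)*z/2)


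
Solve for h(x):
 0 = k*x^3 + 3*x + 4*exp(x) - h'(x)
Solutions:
 h(x) = C1 + k*x^4/4 + 3*x^2/2 + 4*exp(x)


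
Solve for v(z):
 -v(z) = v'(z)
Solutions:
 v(z) = C1*exp(-z)


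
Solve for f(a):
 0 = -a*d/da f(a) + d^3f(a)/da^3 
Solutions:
 f(a) = C1 + Integral(C2*airyai(a) + C3*airybi(a), a)


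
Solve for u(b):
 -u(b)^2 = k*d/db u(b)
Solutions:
 u(b) = k/(C1*k + b)


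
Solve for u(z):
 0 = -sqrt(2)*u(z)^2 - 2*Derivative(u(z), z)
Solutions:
 u(z) = 2/(C1 + sqrt(2)*z)


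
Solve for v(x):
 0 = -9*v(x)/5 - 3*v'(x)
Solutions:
 v(x) = C1*exp(-3*x/5)


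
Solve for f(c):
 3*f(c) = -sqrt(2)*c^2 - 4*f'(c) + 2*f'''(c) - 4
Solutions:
 f(c) = C1*exp(-6^(1/3)*c*(4*6^(1/3)/(sqrt(345) + 27)^(1/3) + (sqrt(345) + 27)^(1/3))/12)*sin(2^(1/3)*3^(1/6)*c*(-3^(2/3)*(sqrt(345) + 27)^(1/3)/12 + 2^(1/3)/(sqrt(345) + 27)^(1/3))) + C2*exp(-6^(1/3)*c*(4*6^(1/3)/(sqrt(345) + 27)^(1/3) + (sqrt(345) + 27)^(1/3))/12)*cos(2^(1/3)*3^(1/6)*c*(-3^(2/3)*(sqrt(345) + 27)^(1/3)/12 + 2^(1/3)/(sqrt(345) + 27)^(1/3))) + C3*exp(6^(1/3)*c*(4*6^(1/3)/(sqrt(345) + 27)^(1/3) + (sqrt(345) + 27)^(1/3))/6) - sqrt(2)*c^2/3 + 8*sqrt(2)*c/9 - 32*sqrt(2)/27 - 4/3


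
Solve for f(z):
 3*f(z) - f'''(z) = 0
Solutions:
 f(z) = C3*exp(3^(1/3)*z) + (C1*sin(3^(5/6)*z/2) + C2*cos(3^(5/6)*z/2))*exp(-3^(1/3)*z/2)


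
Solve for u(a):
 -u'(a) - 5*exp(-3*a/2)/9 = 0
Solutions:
 u(a) = C1 + 10*exp(-3*a/2)/27


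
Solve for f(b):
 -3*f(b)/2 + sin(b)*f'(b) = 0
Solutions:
 f(b) = C1*(cos(b) - 1)^(3/4)/(cos(b) + 1)^(3/4)


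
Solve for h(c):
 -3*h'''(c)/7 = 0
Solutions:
 h(c) = C1 + C2*c + C3*c^2


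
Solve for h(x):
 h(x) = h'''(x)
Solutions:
 h(x) = C3*exp(x) + (C1*sin(sqrt(3)*x/2) + C2*cos(sqrt(3)*x/2))*exp(-x/2)


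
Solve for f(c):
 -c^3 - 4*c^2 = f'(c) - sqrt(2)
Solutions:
 f(c) = C1 - c^4/4 - 4*c^3/3 + sqrt(2)*c


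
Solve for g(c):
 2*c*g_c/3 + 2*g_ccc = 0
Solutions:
 g(c) = C1 + Integral(C2*airyai(-3^(2/3)*c/3) + C3*airybi(-3^(2/3)*c/3), c)


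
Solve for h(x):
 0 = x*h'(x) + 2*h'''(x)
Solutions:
 h(x) = C1 + Integral(C2*airyai(-2^(2/3)*x/2) + C3*airybi(-2^(2/3)*x/2), x)


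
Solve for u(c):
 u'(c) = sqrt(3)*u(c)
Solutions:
 u(c) = C1*exp(sqrt(3)*c)


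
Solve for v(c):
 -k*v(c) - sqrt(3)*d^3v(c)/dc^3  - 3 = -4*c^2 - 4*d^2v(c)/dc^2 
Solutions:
 v(c) = C1*exp(c*(2^(2/3)*sqrt(3)*(81*k + sqrt((81*k - 128)^2 - 16384) - 128)^(1/3) - 3*2^(2/3)*I*(81*k + sqrt((81*k - 128)^2 - 16384) - 128)^(1/3) + 16*sqrt(3) - 384*2^(1/3)/((-sqrt(3) + 3*I)*(81*k + sqrt((81*k - 128)^2 - 16384) - 128)^(1/3)))/36) + C2*exp(c*(2^(2/3)*sqrt(3)*(81*k + sqrt((81*k - 128)^2 - 16384) - 128)^(1/3) + 3*2^(2/3)*I*(81*k + sqrt((81*k - 128)^2 - 16384) - 128)^(1/3) + 16*sqrt(3) + 384*2^(1/3)/((sqrt(3) + 3*I)*(81*k + sqrt((81*k - 128)^2 - 16384) - 128)^(1/3)))/36) + C3*exp(sqrt(3)*c*(-2^(2/3)*(81*k + sqrt((81*k - 128)^2 - 16384) - 128)^(1/3) + 8 - 32*2^(1/3)/(81*k + sqrt((81*k - 128)^2 - 16384) - 128)^(1/3))/18) + 4*c^2/k - 3/k + 32/k^2


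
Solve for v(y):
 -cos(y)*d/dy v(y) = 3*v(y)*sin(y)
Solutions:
 v(y) = C1*cos(y)^3


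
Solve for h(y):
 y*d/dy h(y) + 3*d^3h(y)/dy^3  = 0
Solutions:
 h(y) = C1 + Integral(C2*airyai(-3^(2/3)*y/3) + C3*airybi(-3^(2/3)*y/3), y)


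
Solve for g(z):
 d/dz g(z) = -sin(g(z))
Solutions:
 g(z) = -acos((-C1 - exp(2*z))/(C1 - exp(2*z))) + 2*pi
 g(z) = acos((-C1 - exp(2*z))/(C1 - exp(2*z)))


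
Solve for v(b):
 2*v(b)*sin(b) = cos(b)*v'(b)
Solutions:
 v(b) = C1/cos(b)^2


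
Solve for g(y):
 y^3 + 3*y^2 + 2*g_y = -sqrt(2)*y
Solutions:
 g(y) = C1 - y^4/8 - y^3/2 - sqrt(2)*y^2/4


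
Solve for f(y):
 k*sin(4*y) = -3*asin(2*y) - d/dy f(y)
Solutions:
 f(y) = C1 + k*cos(4*y)/4 - 3*y*asin(2*y) - 3*sqrt(1 - 4*y^2)/2


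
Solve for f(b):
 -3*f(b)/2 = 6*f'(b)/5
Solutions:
 f(b) = C1*exp(-5*b/4)


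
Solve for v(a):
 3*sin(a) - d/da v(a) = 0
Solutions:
 v(a) = C1 - 3*cos(a)


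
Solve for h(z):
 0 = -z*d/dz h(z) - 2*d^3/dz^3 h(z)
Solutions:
 h(z) = C1 + Integral(C2*airyai(-2^(2/3)*z/2) + C3*airybi(-2^(2/3)*z/2), z)


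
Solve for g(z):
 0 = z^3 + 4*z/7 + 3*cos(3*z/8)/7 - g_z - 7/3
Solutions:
 g(z) = C1 + z^4/4 + 2*z^2/7 - 7*z/3 + 8*sin(3*z/8)/7


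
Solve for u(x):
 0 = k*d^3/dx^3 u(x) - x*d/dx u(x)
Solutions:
 u(x) = C1 + Integral(C2*airyai(x*(1/k)^(1/3)) + C3*airybi(x*(1/k)^(1/3)), x)


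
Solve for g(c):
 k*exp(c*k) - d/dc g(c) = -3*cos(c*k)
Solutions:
 g(c) = C1 + exp(c*k) + 3*sin(c*k)/k


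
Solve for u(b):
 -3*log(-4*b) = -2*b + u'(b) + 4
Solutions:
 u(b) = C1 + b^2 - 3*b*log(-b) + b*(-6*log(2) - 1)


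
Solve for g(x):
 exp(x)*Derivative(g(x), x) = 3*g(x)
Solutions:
 g(x) = C1*exp(-3*exp(-x))


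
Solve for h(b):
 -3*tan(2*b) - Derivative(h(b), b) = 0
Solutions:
 h(b) = C1 + 3*log(cos(2*b))/2


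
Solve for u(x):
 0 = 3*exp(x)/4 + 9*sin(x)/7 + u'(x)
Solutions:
 u(x) = C1 - 3*exp(x)/4 + 9*cos(x)/7


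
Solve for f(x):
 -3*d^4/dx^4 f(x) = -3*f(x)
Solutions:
 f(x) = C1*exp(-x) + C2*exp(x) + C3*sin(x) + C4*cos(x)


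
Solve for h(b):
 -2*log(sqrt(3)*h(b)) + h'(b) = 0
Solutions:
 -Integral(1/(2*log(_y) + log(3)), (_y, h(b))) = C1 - b


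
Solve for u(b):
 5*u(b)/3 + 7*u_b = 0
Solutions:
 u(b) = C1*exp(-5*b/21)


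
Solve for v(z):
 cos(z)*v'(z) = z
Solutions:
 v(z) = C1 + Integral(z/cos(z), z)


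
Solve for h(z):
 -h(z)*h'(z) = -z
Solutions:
 h(z) = -sqrt(C1 + z^2)
 h(z) = sqrt(C1 + z^2)


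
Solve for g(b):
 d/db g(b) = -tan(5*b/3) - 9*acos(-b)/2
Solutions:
 g(b) = C1 - 9*b*acos(-b)/2 - 9*sqrt(1 - b^2)/2 + 3*log(cos(5*b/3))/5


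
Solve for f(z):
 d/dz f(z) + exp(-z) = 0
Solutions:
 f(z) = C1 + exp(-z)


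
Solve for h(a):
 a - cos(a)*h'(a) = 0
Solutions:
 h(a) = C1 + Integral(a/cos(a), a)


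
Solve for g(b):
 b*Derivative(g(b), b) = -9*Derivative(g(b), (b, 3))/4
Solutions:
 g(b) = C1 + Integral(C2*airyai(-2^(2/3)*3^(1/3)*b/3) + C3*airybi(-2^(2/3)*3^(1/3)*b/3), b)


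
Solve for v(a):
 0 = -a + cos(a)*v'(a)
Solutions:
 v(a) = C1 + Integral(a/cos(a), a)


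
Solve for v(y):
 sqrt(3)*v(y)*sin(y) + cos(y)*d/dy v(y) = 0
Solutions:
 v(y) = C1*cos(y)^(sqrt(3))


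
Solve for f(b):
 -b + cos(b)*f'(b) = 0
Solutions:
 f(b) = C1 + Integral(b/cos(b), b)


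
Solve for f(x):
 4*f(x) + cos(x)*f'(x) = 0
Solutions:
 f(x) = C1*(sin(x)^2 - 2*sin(x) + 1)/(sin(x)^2 + 2*sin(x) + 1)


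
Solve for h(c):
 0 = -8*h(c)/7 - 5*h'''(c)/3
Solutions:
 h(c) = C3*exp(-2*3^(1/3)*35^(2/3)*c/35) + (C1*sin(3^(5/6)*35^(2/3)*c/35) + C2*cos(3^(5/6)*35^(2/3)*c/35))*exp(3^(1/3)*35^(2/3)*c/35)


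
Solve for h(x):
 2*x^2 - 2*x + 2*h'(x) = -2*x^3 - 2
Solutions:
 h(x) = C1 - x^4/4 - x^3/3 + x^2/2 - x


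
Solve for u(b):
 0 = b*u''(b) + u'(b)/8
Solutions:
 u(b) = C1 + C2*b^(7/8)


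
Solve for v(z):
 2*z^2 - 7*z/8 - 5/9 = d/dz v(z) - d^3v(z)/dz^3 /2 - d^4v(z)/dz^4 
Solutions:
 v(z) = C1 + C2*exp(-z*((6*sqrt(318) + 107)^(-1/3) + 2 + (6*sqrt(318) + 107)^(1/3))/12)*sin(sqrt(3)*z*(-(6*sqrt(318) + 107)^(1/3) + (6*sqrt(318) + 107)^(-1/3))/12) + C3*exp(-z*((6*sqrt(318) + 107)^(-1/3) + 2 + (6*sqrt(318) + 107)^(1/3))/12)*cos(sqrt(3)*z*(-(6*sqrt(318) + 107)^(1/3) + (6*sqrt(318) + 107)^(-1/3))/12) + C4*exp(z*(-1 + (6*sqrt(318) + 107)^(-1/3) + (6*sqrt(318) + 107)^(1/3))/6) + 2*z^3/3 - 7*z^2/16 + 13*z/9


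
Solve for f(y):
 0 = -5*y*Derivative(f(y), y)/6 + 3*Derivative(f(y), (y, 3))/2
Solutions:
 f(y) = C1 + Integral(C2*airyai(15^(1/3)*y/3) + C3*airybi(15^(1/3)*y/3), y)


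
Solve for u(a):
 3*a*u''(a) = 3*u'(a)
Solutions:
 u(a) = C1 + C2*a^2


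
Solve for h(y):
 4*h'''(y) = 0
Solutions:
 h(y) = C1 + C2*y + C3*y^2


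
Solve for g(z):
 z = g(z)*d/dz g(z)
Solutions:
 g(z) = -sqrt(C1 + z^2)
 g(z) = sqrt(C1 + z^2)


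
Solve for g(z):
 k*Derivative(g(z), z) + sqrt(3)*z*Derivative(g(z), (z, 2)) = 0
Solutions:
 g(z) = C1 + z^(-sqrt(3)*re(k)/3 + 1)*(C2*sin(sqrt(3)*log(z)*Abs(im(k))/3) + C3*cos(sqrt(3)*log(z)*im(k)/3))


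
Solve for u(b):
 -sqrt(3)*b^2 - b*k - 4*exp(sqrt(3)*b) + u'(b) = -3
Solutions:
 u(b) = C1 + sqrt(3)*b^3/3 + b^2*k/2 - 3*b + 4*sqrt(3)*exp(sqrt(3)*b)/3


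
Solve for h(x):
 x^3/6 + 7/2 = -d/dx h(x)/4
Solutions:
 h(x) = C1 - x^4/6 - 14*x


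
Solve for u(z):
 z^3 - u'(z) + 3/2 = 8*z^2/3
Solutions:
 u(z) = C1 + z^4/4 - 8*z^3/9 + 3*z/2


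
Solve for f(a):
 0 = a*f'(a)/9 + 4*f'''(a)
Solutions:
 f(a) = C1 + Integral(C2*airyai(-6^(1/3)*a/6) + C3*airybi(-6^(1/3)*a/6), a)


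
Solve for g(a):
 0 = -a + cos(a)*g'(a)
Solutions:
 g(a) = C1 + Integral(a/cos(a), a)


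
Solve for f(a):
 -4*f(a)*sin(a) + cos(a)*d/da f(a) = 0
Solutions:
 f(a) = C1/cos(a)^4


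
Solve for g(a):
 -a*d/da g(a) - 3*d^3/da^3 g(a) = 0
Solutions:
 g(a) = C1 + Integral(C2*airyai(-3^(2/3)*a/3) + C3*airybi(-3^(2/3)*a/3), a)


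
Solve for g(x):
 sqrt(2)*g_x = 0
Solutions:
 g(x) = C1


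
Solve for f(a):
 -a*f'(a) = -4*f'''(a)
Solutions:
 f(a) = C1 + Integral(C2*airyai(2^(1/3)*a/2) + C3*airybi(2^(1/3)*a/2), a)


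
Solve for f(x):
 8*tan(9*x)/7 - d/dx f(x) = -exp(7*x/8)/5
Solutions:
 f(x) = C1 + 8*exp(7*x/8)/35 - 8*log(cos(9*x))/63


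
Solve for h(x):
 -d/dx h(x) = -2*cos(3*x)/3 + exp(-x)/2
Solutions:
 h(x) = C1 + 2*sin(3*x)/9 + exp(-x)/2


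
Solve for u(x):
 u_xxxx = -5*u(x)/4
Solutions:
 u(x) = (C1*sin(5^(1/4)*x/2) + C2*cos(5^(1/4)*x/2))*exp(-5^(1/4)*x/2) + (C3*sin(5^(1/4)*x/2) + C4*cos(5^(1/4)*x/2))*exp(5^(1/4)*x/2)


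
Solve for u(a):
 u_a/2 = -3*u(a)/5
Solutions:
 u(a) = C1*exp(-6*a/5)


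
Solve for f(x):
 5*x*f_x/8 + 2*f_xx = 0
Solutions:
 f(x) = C1 + C2*erf(sqrt(10)*x/8)


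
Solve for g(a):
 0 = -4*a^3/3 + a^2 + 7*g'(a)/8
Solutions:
 g(a) = C1 + 8*a^4/21 - 8*a^3/21


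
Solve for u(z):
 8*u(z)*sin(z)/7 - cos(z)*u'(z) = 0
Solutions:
 u(z) = C1/cos(z)^(8/7)


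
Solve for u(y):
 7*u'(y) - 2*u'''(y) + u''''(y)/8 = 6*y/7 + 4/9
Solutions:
 u(y) = C1 + C2*exp(2*y) + C3*exp(y*(7 - sqrt(77))) + C4*exp(y*(7 + sqrt(77))) + 3*y^2/49 + 4*y/63


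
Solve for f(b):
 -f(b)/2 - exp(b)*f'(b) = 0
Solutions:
 f(b) = C1*exp(exp(-b)/2)


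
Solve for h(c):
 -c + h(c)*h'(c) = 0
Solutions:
 h(c) = -sqrt(C1 + c^2)
 h(c) = sqrt(C1 + c^2)


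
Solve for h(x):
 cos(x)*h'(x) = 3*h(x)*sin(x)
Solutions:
 h(x) = C1/cos(x)^3


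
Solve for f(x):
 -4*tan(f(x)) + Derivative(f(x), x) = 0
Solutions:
 f(x) = pi - asin(C1*exp(4*x))
 f(x) = asin(C1*exp(4*x))


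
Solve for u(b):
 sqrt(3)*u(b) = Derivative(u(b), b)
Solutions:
 u(b) = C1*exp(sqrt(3)*b)


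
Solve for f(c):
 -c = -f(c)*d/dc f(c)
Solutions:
 f(c) = -sqrt(C1 + c^2)
 f(c) = sqrt(C1 + c^2)


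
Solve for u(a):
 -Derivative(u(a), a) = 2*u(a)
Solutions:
 u(a) = C1*exp(-2*a)


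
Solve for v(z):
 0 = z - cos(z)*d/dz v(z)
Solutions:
 v(z) = C1 + Integral(z/cos(z), z)


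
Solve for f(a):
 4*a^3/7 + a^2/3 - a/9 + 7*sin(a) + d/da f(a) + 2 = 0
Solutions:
 f(a) = C1 - a^4/7 - a^3/9 + a^2/18 - 2*a + 7*cos(a)


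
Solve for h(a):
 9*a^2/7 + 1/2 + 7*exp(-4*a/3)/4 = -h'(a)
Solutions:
 h(a) = C1 - 3*a^3/7 - a/2 + 21*exp(-4*a/3)/16


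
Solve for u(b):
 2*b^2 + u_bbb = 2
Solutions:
 u(b) = C1 + C2*b + C3*b^2 - b^5/30 + b^3/3


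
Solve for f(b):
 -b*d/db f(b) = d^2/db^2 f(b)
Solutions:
 f(b) = C1 + C2*erf(sqrt(2)*b/2)


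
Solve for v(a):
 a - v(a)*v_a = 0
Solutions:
 v(a) = -sqrt(C1 + a^2)
 v(a) = sqrt(C1 + a^2)


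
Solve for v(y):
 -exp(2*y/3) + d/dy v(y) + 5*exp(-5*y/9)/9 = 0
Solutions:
 v(y) = C1 + 3*exp(2*y/3)/2 + exp(-5*y/9)


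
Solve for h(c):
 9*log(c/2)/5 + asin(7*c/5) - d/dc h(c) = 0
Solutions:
 h(c) = C1 + 9*c*log(c)/5 + c*asin(7*c/5) - 9*c/5 - 9*c*log(2)/5 + sqrt(25 - 49*c^2)/7


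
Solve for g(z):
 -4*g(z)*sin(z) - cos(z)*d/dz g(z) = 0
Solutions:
 g(z) = C1*cos(z)^4


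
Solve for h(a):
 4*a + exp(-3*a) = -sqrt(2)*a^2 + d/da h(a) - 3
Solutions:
 h(a) = C1 + sqrt(2)*a^3/3 + 2*a^2 + 3*a - exp(-3*a)/3


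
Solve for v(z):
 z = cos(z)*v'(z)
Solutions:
 v(z) = C1 + Integral(z/cos(z), z)


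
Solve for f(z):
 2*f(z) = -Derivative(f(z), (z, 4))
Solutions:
 f(z) = (C1*sin(2^(3/4)*z/2) + C2*cos(2^(3/4)*z/2))*exp(-2^(3/4)*z/2) + (C3*sin(2^(3/4)*z/2) + C4*cos(2^(3/4)*z/2))*exp(2^(3/4)*z/2)


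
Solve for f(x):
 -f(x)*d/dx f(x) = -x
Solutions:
 f(x) = -sqrt(C1 + x^2)
 f(x) = sqrt(C1 + x^2)


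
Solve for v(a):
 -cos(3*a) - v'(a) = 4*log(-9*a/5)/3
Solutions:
 v(a) = C1 - 4*a*log(-a)/3 - 3*a*log(3) + a*log(15)/3 + 4*a/3 + a*log(5) - sin(3*a)/3


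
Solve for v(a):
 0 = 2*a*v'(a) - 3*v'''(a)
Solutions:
 v(a) = C1 + Integral(C2*airyai(2^(1/3)*3^(2/3)*a/3) + C3*airybi(2^(1/3)*3^(2/3)*a/3), a)


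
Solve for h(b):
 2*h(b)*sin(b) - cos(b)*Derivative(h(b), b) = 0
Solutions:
 h(b) = C1/cos(b)^2


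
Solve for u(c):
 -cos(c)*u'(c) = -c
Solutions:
 u(c) = C1 + Integral(c/cos(c), c)


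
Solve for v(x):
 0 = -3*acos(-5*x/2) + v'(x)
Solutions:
 v(x) = C1 + 3*x*acos(-5*x/2) + 3*sqrt(4 - 25*x^2)/5


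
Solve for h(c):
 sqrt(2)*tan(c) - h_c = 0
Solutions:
 h(c) = C1 - sqrt(2)*log(cos(c))


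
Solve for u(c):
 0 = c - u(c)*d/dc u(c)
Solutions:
 u(c) = -sqrt(C1 + c^2)
 u(c) = sqrt(C1 + c^2)


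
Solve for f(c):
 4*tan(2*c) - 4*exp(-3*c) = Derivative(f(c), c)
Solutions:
 f(c) = C1 + log(tan(2*c)^2 + 1) + 4*exp(-3*c)/3


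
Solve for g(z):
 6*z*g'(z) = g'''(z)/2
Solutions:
 g(z) = C1 + Integral(C2*airyai(12^(1/3)*z) + C3*airybi(12^(1/3)*z), z)


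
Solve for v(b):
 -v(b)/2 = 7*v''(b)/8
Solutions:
 v(b) = C1*sin(2*sqrt(7)*b/7) + C2*cos(2*sqrt(7)*b/7)


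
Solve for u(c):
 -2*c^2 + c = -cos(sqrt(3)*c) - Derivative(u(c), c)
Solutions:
 u(c) = C1 + 2*c^3/3 - c^2/2 - sqrt(3)*sin(sqrt(3)*c)/3


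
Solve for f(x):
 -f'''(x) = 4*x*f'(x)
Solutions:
 f(x) = C1 + Integral(C2*airyai(-2^(2/3)*x) + C3*airybi(-2^(2/3)*x), x)


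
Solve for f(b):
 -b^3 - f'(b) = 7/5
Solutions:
 f(b) = C1 - b^4/4 - 7*b/5


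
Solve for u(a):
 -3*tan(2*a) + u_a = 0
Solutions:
 u(a) = C1 - 3*log(cos(2*a))/2


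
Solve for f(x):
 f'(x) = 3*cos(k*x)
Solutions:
 f(x) = C1 + 3*sin(k*x)/k


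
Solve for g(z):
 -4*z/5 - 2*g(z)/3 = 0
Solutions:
 g(z) = -6*z/5


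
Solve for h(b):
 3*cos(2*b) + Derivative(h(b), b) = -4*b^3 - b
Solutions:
 h(b) = C1 - b^4 - b^2/2 - 3*sin(2*b)/2


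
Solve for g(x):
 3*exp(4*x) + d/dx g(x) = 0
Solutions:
 g(x) = C1 - 3*exp(4*x)/4


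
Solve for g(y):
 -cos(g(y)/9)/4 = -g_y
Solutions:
 -y/4 - 9*log(sin(g(y)/9) - 1)/2 + 9*log(sin(g(y)/9) + 1)/2 = C1


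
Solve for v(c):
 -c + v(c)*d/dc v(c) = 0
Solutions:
 v(c) = -sqrt(C1 + c^2)
 v(c) = sqrt(C1 + c^2)


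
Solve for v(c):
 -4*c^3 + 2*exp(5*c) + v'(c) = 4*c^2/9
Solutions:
 v(c) = C1 + c^4 + 4*c^3/27 - 2*exp(5*c)/5
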